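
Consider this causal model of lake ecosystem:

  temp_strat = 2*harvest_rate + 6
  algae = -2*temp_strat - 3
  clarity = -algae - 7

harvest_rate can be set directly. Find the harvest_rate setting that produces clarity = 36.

Substituting into the algae equation gives algae = -4*harvest_rate - 15.
So clarity = 4*harvest_rate + 8.
Solve 4*harvest_rate + 8 = 36: harvest_rate = (36 - 8) / 4 = 7.

harvest_rate = 7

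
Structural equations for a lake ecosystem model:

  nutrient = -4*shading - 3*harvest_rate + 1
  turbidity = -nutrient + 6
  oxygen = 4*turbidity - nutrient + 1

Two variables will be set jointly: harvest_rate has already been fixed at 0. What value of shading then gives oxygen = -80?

shading = -5

With harvest_rate held at 0:
Substituting into the nutrient equation gives nutrient = -4*shading + 1.
So turbidity = 4*shading + 5.
Substituting into the oxygen equation gives oxygen = 20*shading + 20.
Solve 20*shading + 20 = -80: shading = (-80 - 20) / 20 = -5.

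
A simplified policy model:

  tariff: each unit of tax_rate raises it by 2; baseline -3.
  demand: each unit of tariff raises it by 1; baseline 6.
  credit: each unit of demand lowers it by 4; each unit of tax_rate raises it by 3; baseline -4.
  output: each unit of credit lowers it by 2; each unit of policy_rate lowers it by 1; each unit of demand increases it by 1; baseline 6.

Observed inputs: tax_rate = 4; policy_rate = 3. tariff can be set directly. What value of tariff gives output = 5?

Intervening on tariff fixes its value directly, overriding its dependence on tax_rate.
Substituting into the credit equation gives credit = -4*tariff - 16.
output becomes 9*tariff + 41.
Solve 9*tariff + 41 = 5: tariff = (5 - 41) / 9 = -4.

tariff = -4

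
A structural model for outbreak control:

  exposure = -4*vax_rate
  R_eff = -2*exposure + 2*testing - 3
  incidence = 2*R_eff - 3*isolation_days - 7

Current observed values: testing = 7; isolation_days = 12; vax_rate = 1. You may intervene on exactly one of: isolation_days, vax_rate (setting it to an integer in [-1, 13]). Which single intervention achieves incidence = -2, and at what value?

set isolation_days = 11

Intervening on isolation_days: with other inputs at their observed values, incidence = -3*isolation_days + 31. Solving for -2 gives isolation_days = 11, within [-1, 13].
Intervening on vax_rate: incidence = 16*vax_rate - 21. Reaching -2 requires vax_rate = 19/16, not an integer.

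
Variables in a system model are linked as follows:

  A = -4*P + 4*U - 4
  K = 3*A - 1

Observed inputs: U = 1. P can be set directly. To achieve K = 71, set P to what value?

Substituting into the A equation gives A = -4*P.
This gives K = -12*P - 1.
Solve -12*P - 1 = 71: P = (71 + 1) / -12 = -6.

P = -6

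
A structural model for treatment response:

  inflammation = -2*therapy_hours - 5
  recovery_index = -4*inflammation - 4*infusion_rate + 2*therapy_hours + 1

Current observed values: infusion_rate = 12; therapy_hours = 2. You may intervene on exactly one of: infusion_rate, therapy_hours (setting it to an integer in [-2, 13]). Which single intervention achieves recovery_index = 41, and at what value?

set infusion_rate = 0

Intervening on infusion_rate: with other inputs at their observed values, recovery_index = -4*infusion_rate + 41. Solving for 41 gives infusion_rate = 0, within [-2, 13].
Intervening on therapy_hours: recovery_index = 10*therapy_hours - 27. Reaching 41 requires therapy_hours = 34/5, not an integer.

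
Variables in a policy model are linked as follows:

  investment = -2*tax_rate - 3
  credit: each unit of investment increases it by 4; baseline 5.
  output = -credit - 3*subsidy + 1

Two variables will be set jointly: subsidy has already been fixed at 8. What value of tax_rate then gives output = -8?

With subsidy held at 8:
Substituting into the credit equation gives credit = -8*tax_rate - 7.
Substituting into the output equation gives output = 8*tax_rate - 16.
Solve 8*tax_rate - 16 = -8: tax_rate = (-8 + 16) / 8 = 1.

tax_rate = 1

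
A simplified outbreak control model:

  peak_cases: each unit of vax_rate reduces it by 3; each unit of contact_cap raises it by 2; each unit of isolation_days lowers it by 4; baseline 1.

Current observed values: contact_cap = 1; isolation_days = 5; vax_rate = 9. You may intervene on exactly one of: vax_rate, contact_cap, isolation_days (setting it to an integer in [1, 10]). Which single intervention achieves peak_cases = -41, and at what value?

Intervening on vax_rate: with other inputs at their observed values, peak_cases = -3*vax_rate - 17. Solving for -41 gives vax_rate = 8, within [1, 10].
Intervening on contact_cap: peak_cases = 2*contact_cap - 46. Reaching -41 requires contact_cap = 5/2, not an integer.
Intervening on isolation_days: peak_cases = -4*isolation_days - 24. Reaching -41 requires isolation_days = 17/4, not an integer.

set vax_rate = 8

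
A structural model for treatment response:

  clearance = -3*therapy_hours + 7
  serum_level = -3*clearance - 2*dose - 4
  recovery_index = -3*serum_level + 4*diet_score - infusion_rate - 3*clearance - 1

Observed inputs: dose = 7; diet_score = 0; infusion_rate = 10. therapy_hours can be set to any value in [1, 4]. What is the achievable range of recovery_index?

13 to 67

Substituting into the serum_level equation gives serum_level = 9*therapy_hours - 39.
Substituting into the recovery_index equation gives recovery_index = -18*therapy_hours + 85.
Linear in therapy_hours, so extremes are at the endpoints: therapy_hours = 1 gives recovery_index = 67; therapy_hours = 4 gives recovery_index = 13.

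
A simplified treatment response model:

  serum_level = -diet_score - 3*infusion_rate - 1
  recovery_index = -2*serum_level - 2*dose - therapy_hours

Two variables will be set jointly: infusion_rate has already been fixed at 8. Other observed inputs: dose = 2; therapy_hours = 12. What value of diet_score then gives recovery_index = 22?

With infusion_rate held at 8:
Substituting into the serum_level equation gives serum_level = -diet_score - 25.
recovery_index becomes 2*diet_score + 34.
Solve 2*diet_score + 34 = 22: diet_score = (22 - 34) / 2 = -6.

diet_score = -6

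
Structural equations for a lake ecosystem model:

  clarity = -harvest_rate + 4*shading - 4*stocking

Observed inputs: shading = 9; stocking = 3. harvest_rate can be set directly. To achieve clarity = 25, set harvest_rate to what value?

Substituting into the clarity equation gives clarity = -harvest_rate + 24.
Solve -harvest_rate + 24 = 25: harvest_rate = (25 - 24) / -1 = -1.

harvest_rate = -1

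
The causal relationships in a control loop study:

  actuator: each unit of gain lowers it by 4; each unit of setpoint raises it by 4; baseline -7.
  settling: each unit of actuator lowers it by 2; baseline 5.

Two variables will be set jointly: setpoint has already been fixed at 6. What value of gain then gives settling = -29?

With setpoint held at 6:
Substituting into the actuator equation gives actuator = -4*gain + 17.
settling becomes 8*gain - 29.
Solve 8*gain - 29 = -29: gain = (-29 + 29) / 8 = 0.

gain = 0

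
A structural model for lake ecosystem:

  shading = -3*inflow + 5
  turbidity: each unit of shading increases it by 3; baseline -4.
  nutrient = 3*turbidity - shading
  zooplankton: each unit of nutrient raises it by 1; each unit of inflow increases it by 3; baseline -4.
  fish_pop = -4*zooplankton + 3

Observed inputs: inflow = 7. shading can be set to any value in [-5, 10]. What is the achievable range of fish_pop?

-337 to 143

Intervening on shading fixes its value directly, overriding its dependence on inflow.
Substituting into the nutrient equation gives nutrient = 8*shading - 12.
Substituting into the zooplankton equation gives zooplankton = 8*shading + 5.
Substituting into the fish_pop equation gives fish_pop = -32*shading - 17.
Linear in shading, so extremes are at the endpoints: shading = -5 gives fish_pop = 143; shading = 10 gives fish_pop = -337.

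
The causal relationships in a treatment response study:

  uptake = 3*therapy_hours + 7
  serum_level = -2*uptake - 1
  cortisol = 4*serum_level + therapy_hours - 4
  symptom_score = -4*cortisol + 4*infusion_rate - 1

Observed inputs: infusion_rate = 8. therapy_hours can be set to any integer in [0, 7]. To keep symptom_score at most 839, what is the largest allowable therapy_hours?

Substituting into the serum_level equation gives serum_level = -6*therapy_hours - 15.
This gives cortisol = -23*therapy_hours - 64.
Substituting into the symptom_score equation gives symptom_score = 92*therapy_hours + 287.
Require 92*therapy_hours + 287 ≤ 839, so therapy_hours ≤ 6.
The largest integer in [0, 7] satisfying this is 6.

therapy_hours = 6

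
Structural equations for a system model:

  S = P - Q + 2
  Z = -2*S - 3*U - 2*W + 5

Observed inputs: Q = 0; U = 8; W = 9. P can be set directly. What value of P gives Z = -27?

Substituting into the S equation gives S = P + 2.
Substituting into the Z equation gives Z = -2*P - 41.
Solve -2*P - 41 = -27: P = (-27 + 41) / -2 = -7.

P = -7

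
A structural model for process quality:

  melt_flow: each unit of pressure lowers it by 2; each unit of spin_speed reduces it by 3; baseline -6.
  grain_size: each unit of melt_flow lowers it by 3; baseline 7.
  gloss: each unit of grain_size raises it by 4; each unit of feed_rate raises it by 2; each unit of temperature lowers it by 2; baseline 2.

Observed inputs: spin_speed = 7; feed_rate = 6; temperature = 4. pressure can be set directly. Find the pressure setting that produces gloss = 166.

pressure = -8

Substituting into the melt_flow equation gives melt_flow = -2*pressure - 27.
Substituting into the grain_size equation gives grain_size = 6*pressure + 88.
Substituting into the gloss equation gives gloss = 24*pressure + 358.
Solve 24*pressure + 358 = 166: pressure = (166 - 358) / 24 = -8.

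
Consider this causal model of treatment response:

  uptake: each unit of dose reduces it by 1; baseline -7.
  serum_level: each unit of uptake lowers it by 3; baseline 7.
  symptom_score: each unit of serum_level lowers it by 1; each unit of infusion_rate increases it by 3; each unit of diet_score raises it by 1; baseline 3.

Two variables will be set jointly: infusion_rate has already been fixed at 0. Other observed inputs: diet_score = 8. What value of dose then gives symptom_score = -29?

With infusion_rate held at 0:
Substituting into the serum_level equation gives serum_level = 3*dose + 28.
Substituting into the symptom_score equation gives symptom_score = -3*dose - 17.
Solve -3*dose - 17 = -29: dose = (-29 + 17) / -3 = 4.

dose = 4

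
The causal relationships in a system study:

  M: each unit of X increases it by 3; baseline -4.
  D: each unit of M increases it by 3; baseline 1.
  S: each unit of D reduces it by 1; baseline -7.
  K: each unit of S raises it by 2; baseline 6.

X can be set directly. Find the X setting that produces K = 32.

Substituting into the D equation gives D = 9*X - 11.
Substituting into the S equation gives S = -9*X + 4.
So K = -18*X + 14.
Solve -18*X + 14 = 32: X = (32 - 14) / -18 = -1.

X = -1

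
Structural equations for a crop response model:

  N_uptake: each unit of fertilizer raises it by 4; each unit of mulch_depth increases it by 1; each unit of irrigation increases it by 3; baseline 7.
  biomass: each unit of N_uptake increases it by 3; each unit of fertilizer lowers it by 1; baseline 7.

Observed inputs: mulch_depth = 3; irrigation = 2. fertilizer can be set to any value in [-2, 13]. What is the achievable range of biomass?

33 to 198

Substituting into the N_uptake equation gives N_uptake = 4*fertilizer + 16.
Substituting into the biomass equation gives biomass = 11*fertilizer + 55.
Linear in fertilizer, so extremes are at the endpoints: fertilizer = -2 gives biomass = 33; fertilizer = 13 gives biomass = 198.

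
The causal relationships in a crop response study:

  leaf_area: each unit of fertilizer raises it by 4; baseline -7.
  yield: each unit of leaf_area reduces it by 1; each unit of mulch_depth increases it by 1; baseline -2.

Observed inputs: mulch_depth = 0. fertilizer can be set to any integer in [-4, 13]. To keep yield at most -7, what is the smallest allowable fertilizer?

fertilizer = 3

Substituting into the yield equation gives yield = -4*fertilizer + 5.
Require -4*fertilizer + 5 ≤ -7, so fertilizer ≥ 3.
The smallest integer in [-4, 13] satisfying this is 3.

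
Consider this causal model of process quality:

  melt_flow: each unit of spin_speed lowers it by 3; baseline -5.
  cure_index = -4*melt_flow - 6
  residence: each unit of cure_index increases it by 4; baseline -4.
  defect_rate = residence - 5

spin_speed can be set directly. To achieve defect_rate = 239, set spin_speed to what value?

Substituting into the cure_index equation gives cure_index = 12*spin_speed + 14.
Substituting into the residence equation gives residence = 48*spin_speed + 52.
This gives defect_rate = 48*spin_speed + 47.
Solve 48*spin_speed + 47 = 239: spin_speed = (239 - 47) / 48 = 4.

spin_speed = 4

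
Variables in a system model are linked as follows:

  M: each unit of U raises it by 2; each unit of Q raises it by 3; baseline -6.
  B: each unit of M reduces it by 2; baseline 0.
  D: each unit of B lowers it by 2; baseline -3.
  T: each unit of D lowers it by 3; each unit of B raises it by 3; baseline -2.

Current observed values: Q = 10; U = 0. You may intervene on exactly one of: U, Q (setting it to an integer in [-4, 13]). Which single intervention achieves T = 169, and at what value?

Intervening on U: T = -36*U - 425. Reaching 169 requires U = -33/2, not an integer.
Intervening on Q: with other inputs at their observed values, T = -54*Q + 115. Solving for 169 gives Q = -1, within [-4, 13].

set Q = -1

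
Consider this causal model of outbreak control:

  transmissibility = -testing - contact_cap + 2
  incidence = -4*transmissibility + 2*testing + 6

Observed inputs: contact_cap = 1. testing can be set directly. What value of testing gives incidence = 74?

Substituting into the transmissibility equation gives transmissibility = -testing + 1.
incidence becomes 6*testing + 2.
Solve 6*testing + 2 = 74: testing = (74 - 2) / 6 = 12.

testing = 12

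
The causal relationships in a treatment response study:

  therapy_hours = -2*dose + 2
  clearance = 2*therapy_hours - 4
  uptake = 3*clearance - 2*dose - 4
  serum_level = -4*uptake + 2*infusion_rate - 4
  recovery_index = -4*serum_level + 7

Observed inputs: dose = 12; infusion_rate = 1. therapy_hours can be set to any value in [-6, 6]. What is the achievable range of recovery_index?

Intervening on therapy_hours fixes its value directly, overriding its dependence on dose.
Substituting into the uptake equation gives uptake = 6*therapy_hours - 40.
So serum_level = -24*therapy_hours + 158.
Substituting into the recovery_index equation gives recovery_index = 96*therapy_hours - 625.
Linear in therapy_hours, so extremes are at the endpoints: therapy_hours = -6 gives recovery_index = -1201; therapy_hours = 6 gives recovery_index = -49.

-1201 to -49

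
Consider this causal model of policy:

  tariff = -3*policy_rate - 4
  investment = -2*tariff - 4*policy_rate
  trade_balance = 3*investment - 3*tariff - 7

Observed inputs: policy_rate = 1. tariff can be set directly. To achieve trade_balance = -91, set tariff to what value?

tariff = 8

Intervening on tariff fixes its value directly, overriding its dependence on policy_rate.
Substituting into the investment equation gives investment = -2*tariff - 4.
Substituting into the trade_balance equation gives trade_balance = -9*tariff - 19.
Solve -9*tariff - 19 = -91: tariff = (-91 + 19) / -9 = 8.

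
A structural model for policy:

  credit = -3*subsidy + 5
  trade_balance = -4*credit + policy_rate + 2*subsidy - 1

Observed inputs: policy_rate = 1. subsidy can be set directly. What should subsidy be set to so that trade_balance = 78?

subsidy = 7

Substituting into the trade_balance equation gives trade_balance = 14*subsidy - 20.
Solve 14*subsidy - 20 = 78: subsidy = (78 + 20) / 14 = 7.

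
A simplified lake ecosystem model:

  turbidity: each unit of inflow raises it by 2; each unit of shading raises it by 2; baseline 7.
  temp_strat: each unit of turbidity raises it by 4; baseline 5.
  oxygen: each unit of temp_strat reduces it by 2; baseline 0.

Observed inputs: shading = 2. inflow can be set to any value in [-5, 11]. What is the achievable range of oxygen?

Substituting into the turbidity equation gives turbidity = 2*inflow + 11.
So temp_strat = 8*inflow + 49.
This gives oxygen = -16*inflow - 98.
Linear in inflow, so extremes are at the endpoints: inflow = -5 gives oxygen = -18; inflow = 11 gives oxygen = -274.

-274 to -18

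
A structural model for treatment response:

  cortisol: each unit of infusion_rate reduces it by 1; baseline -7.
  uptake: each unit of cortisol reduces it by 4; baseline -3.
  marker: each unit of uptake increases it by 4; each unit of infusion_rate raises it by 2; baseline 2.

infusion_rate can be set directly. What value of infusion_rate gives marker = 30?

Substituting into the uptake equation gives uptake = 4*infusion_rate + 25.
This gives marker = 18*infusion_rate + 102.
Solve 18*infusion_rate + 102 = 30: infusion_rate = (30 - 102) / 18 = -4.

infusion_rate = -4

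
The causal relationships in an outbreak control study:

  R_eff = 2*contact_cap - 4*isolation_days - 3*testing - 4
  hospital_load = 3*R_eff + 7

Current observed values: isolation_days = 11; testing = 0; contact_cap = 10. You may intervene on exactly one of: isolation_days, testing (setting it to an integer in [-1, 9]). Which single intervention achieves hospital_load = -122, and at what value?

Intervening on isolation_days: hospital_load = -12*isolation_days + 55. Reaching -122 requires isolation_days = 59/4, not an integer.
Intervening on testing: with other inputs at their observed values, hospital_load = -9*testing - 77. Solving for -122 gives testing = 5, within [-1, 9].

set testing = 5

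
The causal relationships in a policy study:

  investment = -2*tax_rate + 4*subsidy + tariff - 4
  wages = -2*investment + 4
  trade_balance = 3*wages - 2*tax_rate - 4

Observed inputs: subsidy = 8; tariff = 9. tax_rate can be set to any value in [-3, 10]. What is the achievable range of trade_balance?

-244 to -114

Substituting into the investment equation gives investment = -2*tax_rate + 37.
wages becomes 4*tax_rate - 70.
This gives trade_balance = 10*tax_rate - 214.
Linear in tax_rate, so extremes are at the endpoints: tax_rate = -3 gives trade_balance = -244; tax_rate = 10 gives trade_balance = -114.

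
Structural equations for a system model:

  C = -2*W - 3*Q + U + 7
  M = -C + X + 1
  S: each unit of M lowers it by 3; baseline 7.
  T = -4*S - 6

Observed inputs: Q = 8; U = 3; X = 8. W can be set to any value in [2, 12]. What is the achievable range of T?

Substituting into the C equation gives C = -2*W - 14.
This gives M = 2*W + 23.
Substituting into the S equation gives S = -6*W - 62.
So T = 24*W + 242.
Linear in W, so extremes are at the endpoints: W = 2 gives T = 290; W = 12 gives T = 530.

290 to 530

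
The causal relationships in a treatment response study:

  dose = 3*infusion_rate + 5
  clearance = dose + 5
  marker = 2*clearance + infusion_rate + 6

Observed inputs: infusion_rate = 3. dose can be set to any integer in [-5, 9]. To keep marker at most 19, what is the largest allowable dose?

Intervening on dose fixes its value directly, overriding its dependence on infusion_rate.
Substituting into the marker equation gives marker = 2*dose + 19.
Require 2*dose + 19 ≤ 19, so dose ≤ 0.
The largest integer in [-5, 9] satisfying this is 0.

dose = 0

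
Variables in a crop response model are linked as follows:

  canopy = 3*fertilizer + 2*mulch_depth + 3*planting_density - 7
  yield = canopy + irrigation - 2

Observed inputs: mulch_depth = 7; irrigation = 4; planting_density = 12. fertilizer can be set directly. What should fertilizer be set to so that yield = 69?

fertilizer = 8

Substituting into the canopy equation gives canopy = 3*fertilizer + 43.
yield becomes 3*fertilizer + 45.
Solve 3*fertilizer + 45 = 69: fertilizer = (69 - 45) / 3 = 8.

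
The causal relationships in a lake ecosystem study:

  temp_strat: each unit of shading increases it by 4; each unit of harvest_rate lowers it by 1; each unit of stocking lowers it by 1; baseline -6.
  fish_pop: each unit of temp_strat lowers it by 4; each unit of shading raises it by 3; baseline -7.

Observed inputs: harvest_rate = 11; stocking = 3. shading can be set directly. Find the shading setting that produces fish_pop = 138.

Substituting into the temp_strat equation gives temp_strat = 4*shading - 20.
So fish_pop = -13*shading + 73.
Solve -13*shading + 73 = 138: shading = (138 - 73) / -13 = -5.

shading = -5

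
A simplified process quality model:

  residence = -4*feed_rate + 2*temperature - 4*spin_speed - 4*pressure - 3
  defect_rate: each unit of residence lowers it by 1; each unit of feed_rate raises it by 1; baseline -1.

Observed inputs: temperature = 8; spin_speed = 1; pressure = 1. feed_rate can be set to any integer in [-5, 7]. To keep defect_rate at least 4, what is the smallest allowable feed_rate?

Substituting into the residence equation gives residence = -4*feed_rate + 5.
Substituting into the defect_rate equation gives defect_rate = 5*feed_rate - 6.
Require 5*feed_rate - 6 ≥ 4, so feed_rate ≥ 2.
The smallest integer in [-5, 7] satisfying this is 2.

feed_rate = 2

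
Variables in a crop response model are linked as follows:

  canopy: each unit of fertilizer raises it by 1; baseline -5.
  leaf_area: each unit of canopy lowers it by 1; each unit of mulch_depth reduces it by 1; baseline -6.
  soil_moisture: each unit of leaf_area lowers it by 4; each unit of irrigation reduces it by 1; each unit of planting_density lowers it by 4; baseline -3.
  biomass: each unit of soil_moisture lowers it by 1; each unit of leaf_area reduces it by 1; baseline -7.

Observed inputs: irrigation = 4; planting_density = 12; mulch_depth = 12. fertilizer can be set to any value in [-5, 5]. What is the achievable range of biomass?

-6 to 24

Substituting into the leaf_area equation gives leaf_area = -fertilizer - 13.
Substituting into the soil_moisture equation gives soil_moisture = 4*fertilizer - 3.
Substituting into the biomass equation gives biomass = -3*fertilizer + 9.
Linear in fertilizer, so extremes are at the endpoints: fertilizer = -5 gives biomass = 24; fertilizer = 5 gives biomass = -6.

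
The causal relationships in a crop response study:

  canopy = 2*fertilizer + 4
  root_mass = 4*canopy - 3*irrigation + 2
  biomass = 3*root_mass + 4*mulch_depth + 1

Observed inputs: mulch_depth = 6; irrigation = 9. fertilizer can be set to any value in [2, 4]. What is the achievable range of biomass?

46 to 94

Substituting into the root_mass equation gives root_mass = 8*fertilizer - 9.
So biomass = 24*fertilizer - 2.
Linear in fertilizer, so extremes are at the endpoints: fertilizer = 2 gives biomass = 46; fertilizer = 4 gives biomass = 94.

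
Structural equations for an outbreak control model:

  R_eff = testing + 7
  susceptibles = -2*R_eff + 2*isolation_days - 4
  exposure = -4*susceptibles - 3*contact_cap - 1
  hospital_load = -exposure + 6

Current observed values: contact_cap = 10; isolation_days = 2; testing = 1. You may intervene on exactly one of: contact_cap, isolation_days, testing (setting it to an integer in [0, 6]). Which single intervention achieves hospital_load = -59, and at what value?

set testing = 5

Intervening on contact_cap: hospital_load = 3*contact_cap - 57. Reaching -59 requires contact_cap = -2/3, not an integer.
Intervening on isolation_days: hospital_load = 8*isolation_days - 43. Reaching -59 requires isolation_days = -2, outside [0, 6].
Intervening on testing: with other inputs at their observed values, hospital_load = -8*testing - 19. Solving for -59 gives testing = 5, within [0, 6].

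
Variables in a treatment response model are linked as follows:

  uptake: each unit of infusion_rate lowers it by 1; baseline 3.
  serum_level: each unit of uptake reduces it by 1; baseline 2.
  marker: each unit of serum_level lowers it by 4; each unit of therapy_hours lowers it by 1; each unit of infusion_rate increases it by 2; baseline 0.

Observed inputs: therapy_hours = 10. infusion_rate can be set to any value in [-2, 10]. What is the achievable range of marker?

Substituting into the serum_level equation gives serum_level = infusion_rate - 1.
Substituting into the marker equation gives marker = -2*infusion_rate - 6.
Linear in infusion_rate, so extremes are at the endpoints: infusion_rate = -2 gives marker = -2; infusion_rate = 10 gives marker = -26.

-26 to -2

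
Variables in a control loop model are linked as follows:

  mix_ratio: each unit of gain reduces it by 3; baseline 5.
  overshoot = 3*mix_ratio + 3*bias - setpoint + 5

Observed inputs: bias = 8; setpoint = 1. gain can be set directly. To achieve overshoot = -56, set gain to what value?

Substituting into the overshoot equation gives overshoot = -9*gain + 43.
Solve -9*gain + 43 = -56: gain = (-56 - 43) / -9 = 11.

gain = 11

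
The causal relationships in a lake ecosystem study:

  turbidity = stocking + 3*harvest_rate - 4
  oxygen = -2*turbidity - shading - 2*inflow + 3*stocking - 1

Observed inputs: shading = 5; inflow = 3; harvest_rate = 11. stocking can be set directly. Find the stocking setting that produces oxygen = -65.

Substituting into the turbidity equation gives turbidity = stocking + 29.
This gives oxygen = stocking - 70.
Solve stocking - 70 = -65: stocking = (-65 + 70) / 1 = 5.

stocking = 5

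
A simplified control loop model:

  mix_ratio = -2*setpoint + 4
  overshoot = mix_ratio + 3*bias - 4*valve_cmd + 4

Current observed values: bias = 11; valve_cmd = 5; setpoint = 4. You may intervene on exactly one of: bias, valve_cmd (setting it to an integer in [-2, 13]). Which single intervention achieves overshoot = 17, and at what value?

set valve_cmd = 4

Intervening on bias: overshoot = 3*bias - 20. Reaching 17 requires bias = 37/3, not an integer.
Intervening on valve_cmd: with other inputs at their observed values, overshoot = -4*valve_cmd + 33. Solving for 17 gives valve_cmd = 4, within [-2, 13].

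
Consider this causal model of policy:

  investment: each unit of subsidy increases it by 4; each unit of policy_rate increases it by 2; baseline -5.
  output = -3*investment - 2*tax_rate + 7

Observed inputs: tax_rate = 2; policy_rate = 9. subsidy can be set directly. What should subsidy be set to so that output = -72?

subsidy = 3

Substituting into the investment equation gives investment = 4*subsidy + 13.
output becomes -12*subsidy - 36.
Solve -12*subsidy - 36 = -72: subsidy = (-72 + 36) / -12 = 3.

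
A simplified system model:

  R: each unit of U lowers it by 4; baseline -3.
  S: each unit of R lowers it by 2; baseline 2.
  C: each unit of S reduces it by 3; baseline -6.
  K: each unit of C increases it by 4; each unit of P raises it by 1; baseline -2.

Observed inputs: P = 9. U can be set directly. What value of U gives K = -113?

U = 0

Substituting into the S equation gives S = 8*U + 8.
Substituting into the C equation gives C = -24*U - 30.
So K = -96*U - 113.
Solve -96*U - 113 = -113: U = (-113 + 113) / -96 = 0.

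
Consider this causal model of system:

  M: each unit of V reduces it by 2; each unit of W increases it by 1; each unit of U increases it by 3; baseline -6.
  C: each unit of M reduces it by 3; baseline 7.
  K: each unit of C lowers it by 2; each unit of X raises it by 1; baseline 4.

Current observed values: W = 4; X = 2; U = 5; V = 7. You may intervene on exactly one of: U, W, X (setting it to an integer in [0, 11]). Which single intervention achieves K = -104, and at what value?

Intervening on U: with other inputs at their observed values, K = 18*U - 104. Solving for -104 gives U = 0, within [0, 11].
Intervening on W: K = 6*W - 38. Reaching -104 requires W = -11, outside [0, 11].
Intervening on X: K = X - 16. Reaching -104 requires X = -88, outside [0, 11].

set U = 0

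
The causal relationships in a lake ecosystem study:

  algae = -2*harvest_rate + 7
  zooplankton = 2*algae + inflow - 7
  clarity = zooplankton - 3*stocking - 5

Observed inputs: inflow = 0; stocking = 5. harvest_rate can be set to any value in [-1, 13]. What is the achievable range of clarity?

Substituting into the zooplankton equation gives zooplankton = -4*harvest_rate + 7.
So clarity = -4*harvest_rate - 13.
Linear in harvest_rate, so extremes are at the endpoints: harvest_rate = -1 gives clarity = -9; harvest_rate = 13 gives clarity = -65.

-65 to -9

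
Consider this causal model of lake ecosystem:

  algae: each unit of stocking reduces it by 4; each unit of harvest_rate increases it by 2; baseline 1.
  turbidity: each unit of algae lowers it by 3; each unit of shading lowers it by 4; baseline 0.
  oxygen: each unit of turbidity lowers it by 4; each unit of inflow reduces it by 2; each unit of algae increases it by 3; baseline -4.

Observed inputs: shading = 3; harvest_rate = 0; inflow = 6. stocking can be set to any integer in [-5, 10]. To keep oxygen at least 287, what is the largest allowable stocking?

stocking = -4

Substituting into the algae equation gives algae = -4*stocking + 1.
turbidity becomes 12*stocking - 15.
This gives oxygen = -60*stocking + 47.
Require -60*stocking + 47 ≥ 287, so stocking ≤ -4.
The largest integer in [-5, 10] satisfying this is -4.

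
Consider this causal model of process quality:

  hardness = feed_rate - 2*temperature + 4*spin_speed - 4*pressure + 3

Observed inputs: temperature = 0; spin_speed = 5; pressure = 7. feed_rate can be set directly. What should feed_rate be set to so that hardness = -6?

Substituting into the hardness equation gives hardness = feed_rate - 5.
Solve feed_rate - 5 = -6: feed_rate = (-6 + 5) / 1 = -1.

feed_rate = -1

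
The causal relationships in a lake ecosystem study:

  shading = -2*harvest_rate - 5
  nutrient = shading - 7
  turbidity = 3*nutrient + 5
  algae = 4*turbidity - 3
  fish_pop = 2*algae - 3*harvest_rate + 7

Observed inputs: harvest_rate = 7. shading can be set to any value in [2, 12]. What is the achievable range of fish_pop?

-100 to 140

Intervening on shading fixes its value directly, overriding its dependence on harvest_rate.
Substituting into the turbidity equation gives turbidity = 3*shading - 16.
Substituting into the algae equation gives algae = 12*shading - 67.
Substituting into the fish_pop equation gives fish_pop = 24*shading - 148.
Linear in shading, so extremes are at the endpoints: shading = 2 gives fish_pop = -100; shading = 12 gives fish_pop = 140.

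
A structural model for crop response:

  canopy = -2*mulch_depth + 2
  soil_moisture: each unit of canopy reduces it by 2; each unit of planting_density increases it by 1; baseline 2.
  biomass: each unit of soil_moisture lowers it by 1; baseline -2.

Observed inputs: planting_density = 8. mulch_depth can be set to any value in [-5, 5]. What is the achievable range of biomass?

Substituting into the soil_moisture equation gives soil_moisture = 4*mulch_depth + 6.
This gives biomass = -4*mulch_depth - 8.
Linear in mulch_depth, so extremes are at the endpoints: mulch_depth = -5 gives biomass = 12; mulch_depth = 5 gives biomass = -28.

-28 to 12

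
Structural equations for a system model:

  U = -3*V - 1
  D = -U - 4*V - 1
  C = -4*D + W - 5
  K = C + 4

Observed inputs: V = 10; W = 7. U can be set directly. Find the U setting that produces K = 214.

U = 11

Intervening on U fixes its value directly, overriding its dependence on V.
Substituting into the D equation gives D = -U - 41.
This gives C = 4*U + 166.
K becomes 4*U + 170.
Solve 4*U + 170 = 214: U = (214 - 170) / 4 = 11.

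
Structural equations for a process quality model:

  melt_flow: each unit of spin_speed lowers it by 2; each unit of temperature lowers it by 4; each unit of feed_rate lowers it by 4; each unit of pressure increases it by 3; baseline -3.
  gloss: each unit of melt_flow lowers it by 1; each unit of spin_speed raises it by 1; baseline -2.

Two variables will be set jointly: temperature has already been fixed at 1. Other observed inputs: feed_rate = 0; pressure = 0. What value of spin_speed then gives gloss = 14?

spin_speed = 3

With temperature held at 1:
Substituting into the melt_flow equation gives melt_flow = -2*spin_speed - 7.
Substituting into the gloss equation gives gloss = 3*spin_speed + 5.
Solve 3*spin_speed + 5 = 14: spin_speed = (14 - 5) / 3 = 3.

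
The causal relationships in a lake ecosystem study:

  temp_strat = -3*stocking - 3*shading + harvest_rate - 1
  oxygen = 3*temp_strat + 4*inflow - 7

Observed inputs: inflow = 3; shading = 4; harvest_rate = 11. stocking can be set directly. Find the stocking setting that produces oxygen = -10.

Substituting into the temp_strat equation gives temp_strat = -3*stocking - 2.
So oxygen = -9*stocking - 1.
Solve -9*stocking - 1 = -10: stocking = (-10 + 1) / -9 = 1.

stocking = 1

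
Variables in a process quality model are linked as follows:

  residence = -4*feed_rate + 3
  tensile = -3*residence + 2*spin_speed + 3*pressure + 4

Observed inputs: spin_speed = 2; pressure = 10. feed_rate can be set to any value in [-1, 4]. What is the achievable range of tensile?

17 to 77

Substituting into the tensile equation gives tensile = 12*feed_rate + 29.
Linear in feed_rate, so extremes are at the endpoints: feed_rate = -1 gives tensile = 17; feed_rate = 4 gives tensile = 77.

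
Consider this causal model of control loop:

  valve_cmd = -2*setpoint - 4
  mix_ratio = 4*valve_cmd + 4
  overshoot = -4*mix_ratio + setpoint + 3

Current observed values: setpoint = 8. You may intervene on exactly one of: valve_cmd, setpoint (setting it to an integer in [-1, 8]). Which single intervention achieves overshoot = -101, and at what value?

Intervening on valve_cmd: with other inputs at their observed values, overshoot = -16*valve_cmd - 5. Solving for -101 gives valve_cmd = 6, within [-1, 8].
Intervening on setpoint: overshoot = 33*setpoint + 51. Reaching -101 requires setpoint = -152/33, not an integer.

set valve_cmd = 6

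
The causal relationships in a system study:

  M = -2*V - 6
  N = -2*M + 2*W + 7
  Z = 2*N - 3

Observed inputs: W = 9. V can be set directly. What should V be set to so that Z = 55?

Substituting into the N equation gives N = 4*V + 37.
Substituting into the Z equation gives Z = 8*V + 71.
Solve 8*V + 71 = 55: V = (55 - 71) / 8 = -2.

V = -2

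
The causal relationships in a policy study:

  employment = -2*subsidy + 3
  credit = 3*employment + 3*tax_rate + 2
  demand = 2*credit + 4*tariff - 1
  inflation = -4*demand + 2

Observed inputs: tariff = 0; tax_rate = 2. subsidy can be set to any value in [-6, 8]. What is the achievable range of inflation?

-418 to 254

Substituting into the credit equation gives credit = -6*subsidy + 17.
Substituting into the demand equation gives demand = -12*subsidy + 33.
This gives inflation = 48*subsidy - 130.
Linear in subsidy, so extremes are at the endpoints: subsidy = -6 gives inflation = -418; subsidy = 8 gives inflation = 254.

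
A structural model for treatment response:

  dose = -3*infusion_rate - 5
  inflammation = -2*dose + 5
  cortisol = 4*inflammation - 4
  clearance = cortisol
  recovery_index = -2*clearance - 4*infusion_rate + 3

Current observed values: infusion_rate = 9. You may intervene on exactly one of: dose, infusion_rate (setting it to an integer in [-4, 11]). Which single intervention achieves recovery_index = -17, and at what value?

set dose = 3

Intervening on dose: with other inputs at their observed values, recovery_index = 16*dose - 65. Solving for -17 gives dose = 3, within [-4, 11].
Intervening on infusion_rate: recovery_index = -52*infusion_rate - 109. Reaching -17 requires infusion_rate = -23/13, not an integer.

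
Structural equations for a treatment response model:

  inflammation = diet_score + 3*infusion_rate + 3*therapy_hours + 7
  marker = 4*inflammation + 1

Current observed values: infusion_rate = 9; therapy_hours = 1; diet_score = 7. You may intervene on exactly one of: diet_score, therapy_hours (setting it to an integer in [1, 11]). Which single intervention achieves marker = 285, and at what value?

set therapy_hours = 10

Intervening on diet_score: marker = 4*diet_score + 149. Reaching 285 requires diet_score = 34, outside [1, 11].
Intervening on therapy_hours: with other inputs at their observed values, marker = 12*therapy_hours + 165. Solving for 285 gives therapy_hours = 10, within [1, 11].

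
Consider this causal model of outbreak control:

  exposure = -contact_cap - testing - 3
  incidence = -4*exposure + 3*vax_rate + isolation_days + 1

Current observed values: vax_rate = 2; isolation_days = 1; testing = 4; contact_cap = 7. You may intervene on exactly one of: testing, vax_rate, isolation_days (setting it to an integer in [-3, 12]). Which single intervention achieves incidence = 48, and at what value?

set testing = 0

Intervening on testing: with other inputs at their observed values, incidence = 4*testing + 48. Solving for 48 gives testing = 0, within [-3, 12].
Intervening on vax_rate: incidence = 3*vax_rate + 58. Reaching 48 requires vax_rate = -10/3, not an integer.
Intervening on isolation_days: incidence = isolation_days + 63. Reaching 48 requires isolation_days = -15, outside [-3, 12].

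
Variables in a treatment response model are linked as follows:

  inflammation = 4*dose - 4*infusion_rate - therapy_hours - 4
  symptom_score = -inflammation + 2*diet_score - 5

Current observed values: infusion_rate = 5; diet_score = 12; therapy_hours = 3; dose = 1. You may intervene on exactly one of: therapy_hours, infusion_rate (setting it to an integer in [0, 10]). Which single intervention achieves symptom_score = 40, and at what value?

Intervening on therapy_hours: with other inputs at their observed values, symptom_score = therapy_hours + 39. Solving for 40 gives therapy_hours = 1, within [0, 10].
Intervening on infusion_rate: symptom_score = 4*infusion_rate + 22. Reaching 40 requires infusion_rate = 9/2, not an integer.

set therapy_hours = 1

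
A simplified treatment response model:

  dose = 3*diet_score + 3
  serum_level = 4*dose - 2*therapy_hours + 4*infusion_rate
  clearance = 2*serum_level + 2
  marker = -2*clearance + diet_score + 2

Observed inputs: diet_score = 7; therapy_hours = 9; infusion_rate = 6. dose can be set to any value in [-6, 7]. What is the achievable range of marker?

Intervening on dose fixes its value directly, overriding its dependence on diet_score.
Substituting into the serum_level equation gives serum_level = 4*dose + 6.
So clearance = 8*dose + 14.
So marker = -16*dose - 19.
Linear in dose, so extremes are at the endpoints: dose = -6 gives marker = 77; dose = 7 gives marker = -131.

-131 to 77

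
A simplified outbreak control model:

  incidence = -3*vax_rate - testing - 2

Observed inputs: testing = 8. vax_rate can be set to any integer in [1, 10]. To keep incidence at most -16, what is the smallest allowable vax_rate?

vax_rate = 2

Substituting into the incidence equation gives incidence = -3*vax_rate - 10.
Require -3*vax_rate - 10 ≤ -16, so vax_rate ≥ 2.
The smallest integer in [1, 10] satisfying this is 2.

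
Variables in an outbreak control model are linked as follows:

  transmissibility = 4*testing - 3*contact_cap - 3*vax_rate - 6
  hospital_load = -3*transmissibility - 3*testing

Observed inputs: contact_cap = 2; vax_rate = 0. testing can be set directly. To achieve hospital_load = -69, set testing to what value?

testing = 7

Substituting into the transmissibility equation gives transmissibility = 4*testing - 12.
Substituting into the hospital_load equation gives hospital_load = -15*testing + 36.
Solve -15*testing + 36 = -69: testing = (-69 - 36) / -15 = 7.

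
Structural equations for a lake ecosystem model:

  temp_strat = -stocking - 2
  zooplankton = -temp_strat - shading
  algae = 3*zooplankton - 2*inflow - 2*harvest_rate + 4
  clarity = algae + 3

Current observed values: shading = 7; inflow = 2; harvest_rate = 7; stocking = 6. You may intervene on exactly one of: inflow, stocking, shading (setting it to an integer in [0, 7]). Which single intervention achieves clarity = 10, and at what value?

Intervening on inflow: clarity = -2*inflow - 4. Reaching 10 requires inflow = -7, outside [0, 7].
Intervening on stocking: clarity = 3*stocking - 26. Reaching 10 requires stocking = 12, outside [0, 7].
Intervening on shading: with other inputs at their observed values, clarity = -3*shading + 13. Solving for 10 gives shading = 1, within [0, 7].

set shading = 1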